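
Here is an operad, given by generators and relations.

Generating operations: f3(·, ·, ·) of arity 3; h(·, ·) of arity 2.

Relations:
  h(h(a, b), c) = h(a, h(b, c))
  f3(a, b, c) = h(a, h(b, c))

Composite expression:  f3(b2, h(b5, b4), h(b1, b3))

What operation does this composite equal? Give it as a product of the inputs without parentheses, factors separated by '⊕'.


Key point: f3 is associative — brackets drop, the b-order remains.
h(b5, b4) reduces to b5 ⊕ b4
h(b1, b3) reduces to b1 ⊕ b3
f3(b2, h(b5, b4), h(b1, b3)) reduces to b2 ⊕ b5 ⊕ b4 ⊕ b1 ⊕ b3

b2 ⊕ b5 ⊕ b4 ⊕ b1 ⊕ b3


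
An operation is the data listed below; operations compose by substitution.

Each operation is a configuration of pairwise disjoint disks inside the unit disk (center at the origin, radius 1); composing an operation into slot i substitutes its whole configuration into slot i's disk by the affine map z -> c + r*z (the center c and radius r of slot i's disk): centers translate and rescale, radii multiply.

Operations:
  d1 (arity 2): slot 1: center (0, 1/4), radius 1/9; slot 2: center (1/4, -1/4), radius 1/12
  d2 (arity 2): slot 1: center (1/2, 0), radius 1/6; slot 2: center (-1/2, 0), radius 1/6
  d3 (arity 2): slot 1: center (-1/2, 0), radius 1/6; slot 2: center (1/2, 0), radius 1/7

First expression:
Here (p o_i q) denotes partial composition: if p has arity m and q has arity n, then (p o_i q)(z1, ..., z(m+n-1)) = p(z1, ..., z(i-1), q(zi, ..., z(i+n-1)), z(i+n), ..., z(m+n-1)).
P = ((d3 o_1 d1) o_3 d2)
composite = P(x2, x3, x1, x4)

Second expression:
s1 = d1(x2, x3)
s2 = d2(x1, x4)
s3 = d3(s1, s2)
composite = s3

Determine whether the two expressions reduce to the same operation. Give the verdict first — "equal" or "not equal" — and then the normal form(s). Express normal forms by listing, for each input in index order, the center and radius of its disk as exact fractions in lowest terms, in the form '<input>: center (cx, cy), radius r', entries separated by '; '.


equal: each reduces to x1: center (4/7, 0), radius 1/42; x2: center (-1/2, 1/24), radius 1/54; x3: center (-11/24, -1/24), radius 1/72; x4: center (3/7, 0), radius 1/42

Normal form of the first expression: x1: center (4/7, 0), radius 1/42; x2: center (-1/2, 1/24), radius 1/54; x3: center (-11/24, -1/24), radius 1/72; x4: center (3/7, 0), radius 1/42
Normal form of the second expression: x1: center (4/7, 0), radius 1/42; x2: center (-1/2, 1/24), radius 1/54; x3: center (-11/24, -1/24), radius 1/72; x4: center (3/7, 0), radius 1/42
Both agree, so they are equal.


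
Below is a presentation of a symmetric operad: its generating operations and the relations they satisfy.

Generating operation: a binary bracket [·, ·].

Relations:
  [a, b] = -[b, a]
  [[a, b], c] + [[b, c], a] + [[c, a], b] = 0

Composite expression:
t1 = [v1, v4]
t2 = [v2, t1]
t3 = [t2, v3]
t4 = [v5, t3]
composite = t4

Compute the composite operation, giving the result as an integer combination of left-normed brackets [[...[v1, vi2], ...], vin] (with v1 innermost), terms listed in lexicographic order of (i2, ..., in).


Left-normed coefficients sit on the v1-initial expansion words.
Composite bracket: [v5, [[v2, [v1, v4]], v3]]
Expanding via [a, b] = ab - ba: 16 signed words (2^4 = 16).
Coefficients come from the v1-initial words:
  the word v1v4v2v3v5 carries sign +1 and contributes +[[[[v1, v4], v2], v3], v5]

[[[[v1, v4], v2], v3], v5]


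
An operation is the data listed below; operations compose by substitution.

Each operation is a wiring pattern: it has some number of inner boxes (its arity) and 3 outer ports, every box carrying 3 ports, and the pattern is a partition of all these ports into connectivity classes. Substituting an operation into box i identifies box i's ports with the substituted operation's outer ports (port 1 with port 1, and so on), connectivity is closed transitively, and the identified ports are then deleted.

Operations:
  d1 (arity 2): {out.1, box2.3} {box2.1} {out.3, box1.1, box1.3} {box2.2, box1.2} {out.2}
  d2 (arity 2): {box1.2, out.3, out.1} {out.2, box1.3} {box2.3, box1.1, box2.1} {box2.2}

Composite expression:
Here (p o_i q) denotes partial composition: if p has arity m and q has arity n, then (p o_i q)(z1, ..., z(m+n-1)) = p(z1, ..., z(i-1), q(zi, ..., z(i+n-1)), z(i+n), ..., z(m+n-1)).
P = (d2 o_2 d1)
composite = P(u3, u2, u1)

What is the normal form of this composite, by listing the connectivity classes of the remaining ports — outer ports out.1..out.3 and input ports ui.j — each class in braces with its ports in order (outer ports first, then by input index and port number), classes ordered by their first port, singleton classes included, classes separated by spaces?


{out.1, out.3, u3.2} {out.2, u3.3} {u1.1} {u1.2, u2.2} {u1.3, u2.1, u2.3, u3.1}

Treat the ports identified at d2 as solder joints: merge, then drop.
through d1, on inputs (u2, u1): {out.1, u1.3} {out.2} {out.3, u2.1, u2.3} {u1.1} {u1.2, u2.2} (out.j = stage outer ports)
through d2, on inputs (u3, u2, u1): {out.1, out.3, u3.2} {out.2, u3.3} {u1.1} {u1.2, u2.2} {u1.3, u2.1, u2.3, u3.1} (out.j = stage outer ports)


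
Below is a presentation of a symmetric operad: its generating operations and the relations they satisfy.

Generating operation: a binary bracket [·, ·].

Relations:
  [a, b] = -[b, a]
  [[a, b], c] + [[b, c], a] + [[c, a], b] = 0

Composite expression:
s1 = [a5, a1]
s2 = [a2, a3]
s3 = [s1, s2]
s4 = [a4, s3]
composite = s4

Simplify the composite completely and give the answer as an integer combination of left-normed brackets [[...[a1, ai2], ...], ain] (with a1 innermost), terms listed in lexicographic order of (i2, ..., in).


[[[[a1, a5], a2], a3], a4] - [[[[a1, a5], a3], a2], a4]

Skip Jacobi rewriting: expand, keep a1-initial words, read off terms.
Composite bracket: [a4, [[a5, a1], [a2, a3]]]
Full expansion: 16 signed words from ab - ba (2^4 = 16).
Words beginning with a1 determine it all:
  the word a1a5a2a3a4 carries sign +1 and contributes +[[[[a1, a5], a2], a3], a4]
  the word a1a5a3a2a4 carries sign -1 and contributes -[[[[a1, a5], a3], a2], a4]


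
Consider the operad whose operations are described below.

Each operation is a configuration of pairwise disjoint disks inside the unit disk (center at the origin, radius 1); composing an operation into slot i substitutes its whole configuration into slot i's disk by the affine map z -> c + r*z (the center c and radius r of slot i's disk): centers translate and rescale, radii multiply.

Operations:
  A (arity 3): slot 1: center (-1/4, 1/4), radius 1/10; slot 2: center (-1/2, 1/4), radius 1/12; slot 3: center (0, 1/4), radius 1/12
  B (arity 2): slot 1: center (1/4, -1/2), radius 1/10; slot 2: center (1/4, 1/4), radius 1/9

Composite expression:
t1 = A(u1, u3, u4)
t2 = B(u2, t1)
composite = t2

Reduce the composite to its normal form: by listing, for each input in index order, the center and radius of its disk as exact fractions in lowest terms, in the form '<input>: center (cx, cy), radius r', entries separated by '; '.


u1: center (2/9, 5/18), radius 1/90; u2: center (1/4, -1/2), radius 1/10; u3: center (7/36, 5/18), radius 1/108; u4: center (1/4, 5/18), radius 1/108

Only the slot chain above each u matters under B; compose those maps.
tracing u2 down its 1-map path: center (1/4, -1/2), radius 1/10
tracing u1 down its 2-map path: center (2/9, 5/18), radius 1/90
tracing u3 down its 2-map path: center (7/36, 5/18), radius 1/108
tracing u4 down its 2-map path: center (1/4, 5/18), radius 1/108


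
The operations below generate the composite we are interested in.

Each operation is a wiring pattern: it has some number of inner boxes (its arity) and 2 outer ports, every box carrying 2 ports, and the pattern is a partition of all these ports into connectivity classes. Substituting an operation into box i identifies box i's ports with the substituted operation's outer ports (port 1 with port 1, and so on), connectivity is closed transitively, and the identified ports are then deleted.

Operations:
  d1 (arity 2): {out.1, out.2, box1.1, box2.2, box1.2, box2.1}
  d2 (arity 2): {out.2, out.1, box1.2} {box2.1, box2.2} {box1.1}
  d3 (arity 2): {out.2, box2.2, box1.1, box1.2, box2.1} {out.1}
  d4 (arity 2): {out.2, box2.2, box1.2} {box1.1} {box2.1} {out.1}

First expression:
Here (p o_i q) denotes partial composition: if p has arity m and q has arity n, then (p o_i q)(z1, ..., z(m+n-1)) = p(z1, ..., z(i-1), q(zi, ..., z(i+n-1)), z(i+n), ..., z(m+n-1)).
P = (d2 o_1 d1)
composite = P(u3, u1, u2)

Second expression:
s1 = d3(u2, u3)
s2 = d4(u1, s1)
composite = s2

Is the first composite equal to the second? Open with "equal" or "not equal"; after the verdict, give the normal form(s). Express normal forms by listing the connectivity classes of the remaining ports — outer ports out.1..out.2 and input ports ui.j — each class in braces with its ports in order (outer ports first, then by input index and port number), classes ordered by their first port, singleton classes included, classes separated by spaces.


Normal form of the first expression: {out.1, out.2, u1.1, u1.2, u3.1, u3.2} {u2.1, u2.2}
Normal form of the second expression: {out.1} {out.2, u1.2, u2.1, u2.2, u3.1, u3.2} {u1.1}
The normal forms differ: not equal.

not equal — first {out.1, out.2, u1.1, u1.2, u3.1, u3.2} {u2.1, u2.2}, second {out.1} {out.2, u1.2, u2.1, u2.2, u3.1, u3.2} {u1.1}


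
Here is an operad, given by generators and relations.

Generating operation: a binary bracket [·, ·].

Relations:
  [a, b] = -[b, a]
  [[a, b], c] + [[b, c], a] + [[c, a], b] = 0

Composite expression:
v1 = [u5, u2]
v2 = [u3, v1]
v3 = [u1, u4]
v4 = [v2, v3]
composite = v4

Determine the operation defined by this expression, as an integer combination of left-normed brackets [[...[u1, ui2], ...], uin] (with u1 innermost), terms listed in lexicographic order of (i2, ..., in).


-[[[[u1, u4], u2], u5], u3] + [[[[u1, u4], u3], u2], u5] - [[[[u1, u4], u3], u5], u2] + [[[[u1, u4], u5], u2], u3]


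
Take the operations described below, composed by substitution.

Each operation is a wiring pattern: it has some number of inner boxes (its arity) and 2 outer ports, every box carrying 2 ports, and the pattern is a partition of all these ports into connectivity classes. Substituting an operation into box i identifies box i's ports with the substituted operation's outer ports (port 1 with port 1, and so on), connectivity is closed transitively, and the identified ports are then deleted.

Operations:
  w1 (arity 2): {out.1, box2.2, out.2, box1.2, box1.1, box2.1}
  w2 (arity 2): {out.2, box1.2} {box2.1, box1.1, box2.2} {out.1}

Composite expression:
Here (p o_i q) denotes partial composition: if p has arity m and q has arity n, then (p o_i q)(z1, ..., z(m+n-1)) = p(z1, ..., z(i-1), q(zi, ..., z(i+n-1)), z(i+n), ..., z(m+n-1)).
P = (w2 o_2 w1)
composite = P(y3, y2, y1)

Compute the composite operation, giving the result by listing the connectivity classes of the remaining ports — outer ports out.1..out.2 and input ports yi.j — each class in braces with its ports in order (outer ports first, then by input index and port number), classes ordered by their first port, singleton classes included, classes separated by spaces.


After gluing at w2, chains via deleted ports link the y-ports.
composing w1 on (y2, y1), with out.j its own outer ports: {out.1, out.2, y1.1, y1.2, y2.1, y2.2}
composing w2 on (y3, y2, y1), with out.j its own outer ports: {out.1} {out.2, y3.2} {y1.1, y1.2, y2.1, y2.2, y3.1}

{out.1} {out.2, y3.2} {y1.1, y1.2, y2.1, y2.2, y3.1}


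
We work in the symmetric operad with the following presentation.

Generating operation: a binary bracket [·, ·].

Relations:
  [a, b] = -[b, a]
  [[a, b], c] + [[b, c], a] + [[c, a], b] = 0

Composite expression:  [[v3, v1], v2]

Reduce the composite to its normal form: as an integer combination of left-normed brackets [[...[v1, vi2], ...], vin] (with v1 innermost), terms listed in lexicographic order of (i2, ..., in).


-[[v1, v3], v2]

In the tensor algebra, words opening v1 carry the v1-anchored form.
Composite bracket: [[v3, v1], v2]
Expanding via [a, b] = ab - ba: 4 signed words (2^2 = 4).
Keep just the words that open with v1:
  v1v3v2 (sign -1) contributes -[[v1, v3], v2]


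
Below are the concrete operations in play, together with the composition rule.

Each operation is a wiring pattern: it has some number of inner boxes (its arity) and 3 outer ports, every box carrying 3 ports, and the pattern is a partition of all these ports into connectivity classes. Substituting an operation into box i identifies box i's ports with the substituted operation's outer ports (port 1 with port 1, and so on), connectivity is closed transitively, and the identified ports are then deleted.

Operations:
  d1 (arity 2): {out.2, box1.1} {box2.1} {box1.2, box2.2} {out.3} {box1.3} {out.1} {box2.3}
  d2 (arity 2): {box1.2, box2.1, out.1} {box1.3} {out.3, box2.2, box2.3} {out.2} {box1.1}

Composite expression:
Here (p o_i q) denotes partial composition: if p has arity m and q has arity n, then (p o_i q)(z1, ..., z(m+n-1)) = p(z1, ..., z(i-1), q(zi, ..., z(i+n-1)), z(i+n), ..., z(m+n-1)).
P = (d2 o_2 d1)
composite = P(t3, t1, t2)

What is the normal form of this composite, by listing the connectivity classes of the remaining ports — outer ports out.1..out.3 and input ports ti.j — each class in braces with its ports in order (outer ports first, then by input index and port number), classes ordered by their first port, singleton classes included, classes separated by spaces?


{out.1, t3.2} {out.2} {out.3, t1.1} {t1.2, t2.2} {t1.3} {t2.1} {t2.3} {t3.1} {t3.3}


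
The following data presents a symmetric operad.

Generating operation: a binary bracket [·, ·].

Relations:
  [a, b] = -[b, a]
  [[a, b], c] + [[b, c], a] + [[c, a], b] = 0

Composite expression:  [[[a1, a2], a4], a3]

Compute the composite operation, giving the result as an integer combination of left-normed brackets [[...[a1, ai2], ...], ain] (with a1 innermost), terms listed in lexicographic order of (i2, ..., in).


[[[a1, a2], a4], a3]

Left-normed coefficients sit on the a1-initial expansion words.
Composite bracket: [[[a1, a2], a4], a3]
The bracket unfolds into 8 signed words via [a, b] = ab - ba (2^3 = 8).
Words beginning with a1 determine it all:
  from a1a2a4a3, sign +1: term +[[[a1, a2], a4], a3]


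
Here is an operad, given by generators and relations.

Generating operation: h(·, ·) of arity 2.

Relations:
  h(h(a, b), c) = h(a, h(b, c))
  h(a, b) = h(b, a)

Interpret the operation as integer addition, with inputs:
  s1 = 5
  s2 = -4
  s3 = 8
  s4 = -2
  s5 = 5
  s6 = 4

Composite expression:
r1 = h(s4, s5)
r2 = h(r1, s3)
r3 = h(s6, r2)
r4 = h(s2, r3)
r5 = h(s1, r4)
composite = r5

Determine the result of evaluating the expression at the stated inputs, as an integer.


16

h(s4, s5) = 3
h(h(s4, s5), s3) = 11
h(s6, h(h(s4, s5), s3)) = 15
h(s2, h(s6, h(h(s4, s5), s3))) = 11
h(s1, h(s2, h(s6, h(h(s4, s5), s3)))) = 16


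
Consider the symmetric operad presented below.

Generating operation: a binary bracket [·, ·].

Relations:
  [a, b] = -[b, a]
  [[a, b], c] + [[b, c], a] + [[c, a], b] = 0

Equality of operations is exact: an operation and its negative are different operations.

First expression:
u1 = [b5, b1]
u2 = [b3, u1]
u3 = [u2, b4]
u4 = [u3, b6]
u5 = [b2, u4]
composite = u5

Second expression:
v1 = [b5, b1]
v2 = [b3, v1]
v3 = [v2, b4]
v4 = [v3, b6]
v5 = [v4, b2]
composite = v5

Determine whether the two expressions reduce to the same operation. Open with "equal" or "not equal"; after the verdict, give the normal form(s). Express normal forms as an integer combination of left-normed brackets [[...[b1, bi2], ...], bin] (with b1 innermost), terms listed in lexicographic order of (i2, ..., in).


not equal — first -[[[[[b1, b5], b3], b4], b6], b2], second [[[[[b1, b5], b3], b4], b6], b2]

Reducing the first expression gives -[[[[[b1, b5], b3], b4], b6], b2]
Reducing the second expression gives [[[[[b1, b5], b3], b4], b6], b2]
The forms do not match — not equal.


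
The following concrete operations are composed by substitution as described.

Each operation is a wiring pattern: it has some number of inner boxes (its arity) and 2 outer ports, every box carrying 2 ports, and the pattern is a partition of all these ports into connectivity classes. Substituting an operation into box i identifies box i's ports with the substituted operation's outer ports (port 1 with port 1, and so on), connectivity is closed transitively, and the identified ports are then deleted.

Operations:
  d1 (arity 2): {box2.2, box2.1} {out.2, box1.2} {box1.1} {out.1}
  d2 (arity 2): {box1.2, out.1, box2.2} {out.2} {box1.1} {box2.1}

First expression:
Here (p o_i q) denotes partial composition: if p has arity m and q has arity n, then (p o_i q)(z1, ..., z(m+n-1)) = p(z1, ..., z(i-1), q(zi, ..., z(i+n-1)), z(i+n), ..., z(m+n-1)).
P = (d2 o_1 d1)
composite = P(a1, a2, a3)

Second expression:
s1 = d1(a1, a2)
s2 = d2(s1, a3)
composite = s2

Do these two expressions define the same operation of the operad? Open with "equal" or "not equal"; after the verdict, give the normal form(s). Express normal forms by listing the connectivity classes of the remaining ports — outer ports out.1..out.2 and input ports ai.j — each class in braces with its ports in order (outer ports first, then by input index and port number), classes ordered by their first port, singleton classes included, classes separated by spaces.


equal; both compose to {out.1, a1.2, a3.2} {out.2} {a1.1} {a2.1, a2.2} {a3.1}

The first expression, normalized: {out.1, a1.2, a3.2} {out.2} {a1.1} {a2.1, a2.2} {a3.1}
The second expression, normalized: {out.1, a1.2, a3.2} {out.2} {a1.1} {a2.1, a2.2} {a3.1}
Both agree, so they are equal.


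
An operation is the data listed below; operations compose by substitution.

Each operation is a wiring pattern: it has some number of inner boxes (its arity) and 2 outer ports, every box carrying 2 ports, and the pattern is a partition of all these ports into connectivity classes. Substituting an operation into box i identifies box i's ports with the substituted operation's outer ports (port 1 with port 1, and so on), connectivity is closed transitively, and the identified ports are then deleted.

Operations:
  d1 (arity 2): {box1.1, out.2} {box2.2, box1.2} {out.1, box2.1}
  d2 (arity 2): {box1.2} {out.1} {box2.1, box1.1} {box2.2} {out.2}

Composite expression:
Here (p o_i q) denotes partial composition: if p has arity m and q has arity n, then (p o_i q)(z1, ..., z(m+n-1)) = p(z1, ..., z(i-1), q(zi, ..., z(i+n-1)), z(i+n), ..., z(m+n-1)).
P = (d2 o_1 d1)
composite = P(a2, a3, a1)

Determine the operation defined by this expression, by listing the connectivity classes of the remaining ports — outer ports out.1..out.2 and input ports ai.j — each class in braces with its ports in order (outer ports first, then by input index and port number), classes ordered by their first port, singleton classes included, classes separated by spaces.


{out.1} {out.2} {a1.1, a3.1} {a1.2} {a2.1} {a2.2, a3.2}

After gluing at d2, chains via deleted ports link the a-ports.
d1 over (a2, a3) gives {out.1, a3.1} {out.2, a2.1} {a2.2, a3.2}, out.j being that stage's outer ports
d2 over (a2, a3, a1) gives {out.1} {out.2} {a1.1, a3.1} {a1.2} {a2.1} {a2.2, a3.2}, out.j being that stage's outer ports


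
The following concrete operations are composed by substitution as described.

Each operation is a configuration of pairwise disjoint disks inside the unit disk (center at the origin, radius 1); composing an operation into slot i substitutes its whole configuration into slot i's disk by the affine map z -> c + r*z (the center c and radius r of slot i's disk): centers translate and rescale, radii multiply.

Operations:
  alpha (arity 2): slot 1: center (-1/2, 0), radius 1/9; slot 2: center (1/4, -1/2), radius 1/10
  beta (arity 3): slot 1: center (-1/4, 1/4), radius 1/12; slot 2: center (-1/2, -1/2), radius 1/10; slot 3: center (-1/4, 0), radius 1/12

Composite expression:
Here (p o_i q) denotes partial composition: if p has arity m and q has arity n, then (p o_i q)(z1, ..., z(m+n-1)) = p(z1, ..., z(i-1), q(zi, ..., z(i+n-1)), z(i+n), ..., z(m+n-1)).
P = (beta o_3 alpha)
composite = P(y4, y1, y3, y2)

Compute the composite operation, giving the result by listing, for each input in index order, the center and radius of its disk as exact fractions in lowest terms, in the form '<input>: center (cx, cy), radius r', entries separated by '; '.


y1: center (-1/2, -1/2), radius 1/10; y2: center (-11/48, -1/24), radius 1/120; y3: center (-7/24, 0), radius 1/108; y4: center (-1/4, 1/4), radius 1/12

Nesting under beta composes maps z -> c + r*z down each y-path.
y4 passes through 1 substitution, ending at center (-1/4, 1/4), radius 1/12
y1 passes through 1 substitution, ending at center (-1/2, -1/2), radius 1/10
y3 passes through 2 substitutions, ending at center (-7/24, 0), radius 1/108
y2 passes through 2 substitutions, ending at center (-11/48, -1/24), radius 1/120


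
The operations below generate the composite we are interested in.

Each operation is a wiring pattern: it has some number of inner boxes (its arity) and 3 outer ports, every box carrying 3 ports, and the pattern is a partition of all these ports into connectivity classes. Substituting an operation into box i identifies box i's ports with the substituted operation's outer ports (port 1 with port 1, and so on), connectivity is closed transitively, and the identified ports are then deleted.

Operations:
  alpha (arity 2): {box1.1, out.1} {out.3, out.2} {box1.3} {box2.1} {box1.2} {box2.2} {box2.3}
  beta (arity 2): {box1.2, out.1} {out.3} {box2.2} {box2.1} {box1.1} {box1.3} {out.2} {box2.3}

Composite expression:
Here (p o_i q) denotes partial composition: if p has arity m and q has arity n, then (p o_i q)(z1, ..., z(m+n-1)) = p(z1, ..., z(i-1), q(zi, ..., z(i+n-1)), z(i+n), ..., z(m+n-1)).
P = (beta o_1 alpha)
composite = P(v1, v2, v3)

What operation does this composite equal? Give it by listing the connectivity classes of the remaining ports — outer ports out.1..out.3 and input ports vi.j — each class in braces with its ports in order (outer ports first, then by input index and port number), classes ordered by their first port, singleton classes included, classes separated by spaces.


{out.1} {out.2} {out.3} {v1.1} {v1.2} {v1.3} {v2.1} {v2.2} {v2.3} {v3.1} {v3.2} {v3.3}

Two ports join when wires chain via beta-identified ports.
stage alpha: inputs (v1, v2), connectivity {out.1, v1.1} {out.2, out.3} {v1.2} {v1.3} {v2.1} {v2.2} {v2.3}, out.j its boundary
stage beta: inputs (v1, v2, v3), connectivity {out.1} {out.2} {out.3} {v1.1} {v1.2} {v1.3} {v2.1} {v2.2} {v2.3} {v3.1} {v3.2} {v3.3}, out.j its boundary


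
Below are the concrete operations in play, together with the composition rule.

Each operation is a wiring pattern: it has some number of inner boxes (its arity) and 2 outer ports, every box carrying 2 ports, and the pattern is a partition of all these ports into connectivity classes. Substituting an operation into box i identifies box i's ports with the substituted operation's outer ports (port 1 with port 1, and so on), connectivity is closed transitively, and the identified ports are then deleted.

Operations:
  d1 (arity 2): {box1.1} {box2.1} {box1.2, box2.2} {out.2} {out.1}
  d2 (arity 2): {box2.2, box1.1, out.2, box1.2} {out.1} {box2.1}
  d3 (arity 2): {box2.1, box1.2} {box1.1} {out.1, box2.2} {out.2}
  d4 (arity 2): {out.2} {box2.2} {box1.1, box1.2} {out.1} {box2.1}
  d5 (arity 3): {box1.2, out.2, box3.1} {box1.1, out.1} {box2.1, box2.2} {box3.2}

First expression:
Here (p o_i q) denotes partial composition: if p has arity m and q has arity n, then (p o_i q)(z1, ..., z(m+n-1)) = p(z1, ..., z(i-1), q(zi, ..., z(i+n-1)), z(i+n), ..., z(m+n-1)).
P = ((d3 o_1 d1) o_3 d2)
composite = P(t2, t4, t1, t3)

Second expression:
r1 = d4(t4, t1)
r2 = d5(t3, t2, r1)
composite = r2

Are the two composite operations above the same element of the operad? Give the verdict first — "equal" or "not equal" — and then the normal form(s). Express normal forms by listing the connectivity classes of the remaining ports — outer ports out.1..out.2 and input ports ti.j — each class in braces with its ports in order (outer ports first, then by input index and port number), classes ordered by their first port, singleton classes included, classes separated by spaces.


not equal: they reduce to {out.1, t1.1, t1.2, t3.2} {out.2} {t2.1} {t2.2, t4.2} {t3.1} {t4.1} and {out.1, t3.1} {out.2, t3.2} {t1.1} {t1.2} {t2.1, t2.2} {t4.1, t4.2}

The first expression reduces to {out.1, t1.1, t1.2, t3.2} {out.2} {t2.1} {t2.2, t4.2} {t3.1} {t4.1}
The second expression reduces to {out.1, t3.1} {out.2, t3.2} {t1.1} {t1.2} {t2.1, t2.2} {t4.1, t4.2}
The normal forms differ: not equal.


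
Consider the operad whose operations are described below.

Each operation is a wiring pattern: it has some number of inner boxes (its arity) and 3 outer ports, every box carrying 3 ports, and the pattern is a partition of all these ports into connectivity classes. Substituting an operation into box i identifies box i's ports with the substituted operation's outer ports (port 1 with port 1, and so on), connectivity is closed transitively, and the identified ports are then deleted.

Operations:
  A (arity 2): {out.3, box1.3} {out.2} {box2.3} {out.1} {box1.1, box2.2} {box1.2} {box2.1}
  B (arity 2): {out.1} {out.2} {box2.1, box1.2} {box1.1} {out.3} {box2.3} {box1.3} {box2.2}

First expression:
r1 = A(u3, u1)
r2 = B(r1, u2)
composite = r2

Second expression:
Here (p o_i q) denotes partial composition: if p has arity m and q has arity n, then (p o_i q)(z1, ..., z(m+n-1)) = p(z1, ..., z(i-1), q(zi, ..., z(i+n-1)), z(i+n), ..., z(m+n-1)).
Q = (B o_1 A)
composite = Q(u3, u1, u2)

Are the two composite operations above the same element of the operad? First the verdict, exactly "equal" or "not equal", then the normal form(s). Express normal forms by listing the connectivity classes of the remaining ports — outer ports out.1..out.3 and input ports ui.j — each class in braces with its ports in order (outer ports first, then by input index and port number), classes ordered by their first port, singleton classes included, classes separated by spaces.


equal — both sides give {out.1} {out.2} {out.3} {u1.1} {u1.2, u3.1} {u1.3} {u2.1} {u2.2} {u2.3} {u3.2} {u3.3}

The first expression reduces to {out.1} {out.2} {out.3} {u1.1} {u1.2, u3.1} {u1.3} {u2.1} {u2.2} {u2.3} {u3.2} {u3.3}
The second expression reduces to {out.1} {out.2} {out.3} {u1.1} {u1.2, u3.1} {u1.3} {u2.1} {u2.2} {u2.3} {u3.2} {u3.3}
One common form — equal.


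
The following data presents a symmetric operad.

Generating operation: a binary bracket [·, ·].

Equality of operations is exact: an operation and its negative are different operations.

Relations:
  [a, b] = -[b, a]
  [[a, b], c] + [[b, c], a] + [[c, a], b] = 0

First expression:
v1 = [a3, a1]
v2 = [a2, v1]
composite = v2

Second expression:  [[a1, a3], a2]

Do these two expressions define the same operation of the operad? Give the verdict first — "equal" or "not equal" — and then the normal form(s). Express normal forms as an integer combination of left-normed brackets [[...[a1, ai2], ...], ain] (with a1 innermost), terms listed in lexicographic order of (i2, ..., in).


equal; the common form is [[a1, a3], a2]

In normal form, the first expression is [[a1, a3], a2]
In normal form, the second expression is [[a1, a3], a2]
Both agree, so they are equal.


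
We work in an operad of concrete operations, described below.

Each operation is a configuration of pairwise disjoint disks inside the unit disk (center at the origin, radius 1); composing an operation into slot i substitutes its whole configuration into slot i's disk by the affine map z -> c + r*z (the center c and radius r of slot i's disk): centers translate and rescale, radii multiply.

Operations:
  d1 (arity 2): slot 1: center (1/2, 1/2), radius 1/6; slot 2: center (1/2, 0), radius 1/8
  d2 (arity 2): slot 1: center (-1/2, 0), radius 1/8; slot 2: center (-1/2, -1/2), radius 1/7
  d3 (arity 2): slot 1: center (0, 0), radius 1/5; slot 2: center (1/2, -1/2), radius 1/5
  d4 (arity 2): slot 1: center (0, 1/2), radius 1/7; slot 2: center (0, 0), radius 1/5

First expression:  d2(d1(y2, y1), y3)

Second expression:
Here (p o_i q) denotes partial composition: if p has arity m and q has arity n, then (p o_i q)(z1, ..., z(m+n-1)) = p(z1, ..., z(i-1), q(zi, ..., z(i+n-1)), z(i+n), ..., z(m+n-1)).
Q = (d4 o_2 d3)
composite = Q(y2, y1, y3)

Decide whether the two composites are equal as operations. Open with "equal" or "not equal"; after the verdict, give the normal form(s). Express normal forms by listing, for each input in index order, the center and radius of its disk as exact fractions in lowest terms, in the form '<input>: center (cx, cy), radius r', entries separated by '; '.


not equal; the first gives y1: center (-7/16, 0), radius 1/64; y2: center (-7/16, 1/16), radius 1/48; y3: center (-1/2, -1/2), radius 1/7 and the second y1: center (0, 0), radius 1/25; y2: center (0, 1/2), radius 1/7; y3: center (1/10, -1/10), radius 1/25

Normal form of the first expression: y1: center (-7/16, 0), radius 1/64; y2: center (-7/16, 1/16), radius 1/48; y3: center (-1/2, -1/2), radius 1/7
Normal form of the second expression: y1: center (0, 0), radius 1/25; y2: center (0, 1/2), radius 1/7; y3: center (1/10, -1/10), radius 1/25
The normal forms differ: not equal.


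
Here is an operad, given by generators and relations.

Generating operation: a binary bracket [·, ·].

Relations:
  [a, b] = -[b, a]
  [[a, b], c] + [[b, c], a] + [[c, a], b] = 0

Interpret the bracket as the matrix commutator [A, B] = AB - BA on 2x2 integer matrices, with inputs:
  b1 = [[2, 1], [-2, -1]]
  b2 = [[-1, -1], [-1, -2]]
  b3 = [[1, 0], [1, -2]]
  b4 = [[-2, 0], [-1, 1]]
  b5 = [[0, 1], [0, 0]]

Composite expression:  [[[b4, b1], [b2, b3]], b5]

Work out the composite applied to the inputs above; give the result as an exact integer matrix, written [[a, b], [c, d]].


[b4, b1] = [[1, -3], [-9, -1]]
[b2, b3] = [[-1, 3], [-4, 1]]
[[b4, b1], [b2, b3]] = [[39, 0], [26, -39]]
[[[b4, b1], [b2, b3]], b5] = [[-26, 78], [0, 26]]

[[-26, 78], [0, 26]]


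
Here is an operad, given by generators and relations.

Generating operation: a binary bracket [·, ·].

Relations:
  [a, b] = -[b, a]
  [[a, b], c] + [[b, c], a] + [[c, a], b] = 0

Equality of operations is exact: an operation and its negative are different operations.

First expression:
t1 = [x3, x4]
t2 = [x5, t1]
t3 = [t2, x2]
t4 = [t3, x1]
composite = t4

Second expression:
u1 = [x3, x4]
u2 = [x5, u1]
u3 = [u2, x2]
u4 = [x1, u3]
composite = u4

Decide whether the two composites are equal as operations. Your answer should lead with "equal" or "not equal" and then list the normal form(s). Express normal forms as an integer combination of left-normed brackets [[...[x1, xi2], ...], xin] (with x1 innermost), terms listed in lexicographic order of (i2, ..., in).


Normal form of the first expression: -[[[[x1, x2], x3], x4], x5] + [[[[x1, x2], x4], x3], x5] + [[[[x1, x2], x5], x3], x4] - [[[[x1, x2], x5], x4], x3] + [[[[x1, x3], x4], x5], x2] - [[[[x1, x4], x3], x5], x2] - [[[[x1, x5], x3], x4], x2] + [[[[x1, x5], x4], x3], x2]
Normal form of the second expression: [[[[x1, x2], x3], x4], x5] - [[[[x1, x2], x4], x3], x5] - [[[[x1, x2], x5], x3], x4] + [[[[x1, x2], x5], x4], x3] - [[[[x1, x3], x4], x5], x2] + [[[[x1, x4], x3], x5], x2] + [[[[x1, x5], x3], x4], x2] - [[[[x1, x5], x4], x3], x2]
The forms do not match — not equal.

not equal; the first gives -[[[[x1, x2], x3], x4], x5] + [[[[x1, x2], x4], x3], x5] + [[[[x1, x2], x5], x3], x4] - [[[[x1, x2], x5], x4], x3] + [[[[x1, x3], x4], x5], x2] - [[[[x1, x4], x3], x5], x2] - [[[[x1, x5], x3], x4], x2] + [[[[x1, x5], x4], x3], x2] and the second [[[[x1, x2], x3], x4], x5] - [[[[x1, x2], x4], x3], x5] - [[[[x1, x2], x5], x3], x4] + [[[[x1, x2], x5], x4], x3] - [[[[x1, x3], x4], x5], x2] + [[[[x1, x4], x3], x5], x2] + [[[[x1, x5], x3], x4], x2] - [[[[x1, x5], x4], x3], x2]


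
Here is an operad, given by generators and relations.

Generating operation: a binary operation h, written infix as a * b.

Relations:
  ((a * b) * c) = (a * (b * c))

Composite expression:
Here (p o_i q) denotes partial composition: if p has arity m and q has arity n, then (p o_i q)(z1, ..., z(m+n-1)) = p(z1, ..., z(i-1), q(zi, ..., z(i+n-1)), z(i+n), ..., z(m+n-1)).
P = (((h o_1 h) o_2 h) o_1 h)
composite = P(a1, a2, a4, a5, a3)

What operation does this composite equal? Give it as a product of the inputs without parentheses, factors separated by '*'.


Under associativity of h, the answer is the a's in reading order.
(a1 * a2) linearizes to a1 * a2
(a4 * a5) linearizes to a4 * a5
((a1 * a2) * (a4 * a5)) linearizes to a1 * a2 * a4 * a5
(((a1 * a2) * (a4 * a5)) * a3) linearizes to a1 * a2 * a4 * a5 * a3

a1 * a2 * a4 * a5 * a3


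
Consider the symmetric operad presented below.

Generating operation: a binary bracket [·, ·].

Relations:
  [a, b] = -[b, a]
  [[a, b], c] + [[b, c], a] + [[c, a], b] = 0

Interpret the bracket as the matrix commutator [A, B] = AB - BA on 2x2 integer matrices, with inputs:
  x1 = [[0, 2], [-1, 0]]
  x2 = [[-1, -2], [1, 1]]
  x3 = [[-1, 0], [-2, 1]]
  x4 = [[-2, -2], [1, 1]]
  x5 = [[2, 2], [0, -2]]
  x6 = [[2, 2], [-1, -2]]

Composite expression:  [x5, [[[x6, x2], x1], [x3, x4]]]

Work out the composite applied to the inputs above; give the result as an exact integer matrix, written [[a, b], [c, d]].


[[-256, 256], [512, 256]]

[x6, x2] = [[0, -4], [-2, 0]]
[[x6, x2], x1] = [[8, 0], [0, -8]]
[x3, x4] = [[-4, 4], [8, 4]]
[[[x6, x2], x1], [x3, x4]] = [[0, 64], [-128, 0]]
[x5, [[[x6, x2], x1], [x3, x4]]] = [[-256, 256], [512, 256]]


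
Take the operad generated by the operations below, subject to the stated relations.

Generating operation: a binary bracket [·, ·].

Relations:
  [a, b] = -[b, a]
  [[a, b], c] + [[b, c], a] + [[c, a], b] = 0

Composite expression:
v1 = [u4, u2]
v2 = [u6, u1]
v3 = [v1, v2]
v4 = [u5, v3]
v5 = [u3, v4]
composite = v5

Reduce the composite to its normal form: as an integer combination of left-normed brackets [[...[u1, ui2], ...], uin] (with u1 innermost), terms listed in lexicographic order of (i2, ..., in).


-[[[[[u1, u6], u2], u4], u5], u3] + [[[[[u1, u6], u4], u2], u5], u3]


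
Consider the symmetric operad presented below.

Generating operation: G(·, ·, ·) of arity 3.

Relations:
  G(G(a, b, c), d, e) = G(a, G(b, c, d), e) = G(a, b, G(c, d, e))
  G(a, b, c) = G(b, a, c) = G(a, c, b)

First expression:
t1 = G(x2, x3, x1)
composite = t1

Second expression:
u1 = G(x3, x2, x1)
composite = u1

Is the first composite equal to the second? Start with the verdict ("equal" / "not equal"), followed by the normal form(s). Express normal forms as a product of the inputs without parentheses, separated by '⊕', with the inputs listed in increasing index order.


equal: each reduces to x1 ⊕ x2 ⊕ x3

The first composite normalizes to x1 ⊕ x2 ⊕ x3
The second composite normalizes to x1 ⊕ x2 ⊕ x3
Same normal form: equal.


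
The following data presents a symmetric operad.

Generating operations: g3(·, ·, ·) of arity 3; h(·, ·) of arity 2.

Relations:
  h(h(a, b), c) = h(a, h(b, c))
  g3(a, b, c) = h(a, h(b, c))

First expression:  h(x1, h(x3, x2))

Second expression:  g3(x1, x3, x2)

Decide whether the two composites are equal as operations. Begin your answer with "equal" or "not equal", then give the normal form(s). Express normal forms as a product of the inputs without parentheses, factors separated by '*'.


equal — both sides give x1 * x3 * x2

Reducing the first expression gives x1 * x3 * x2
Reducing the second expression gives x1 * x3 * x2
One common form — equal.


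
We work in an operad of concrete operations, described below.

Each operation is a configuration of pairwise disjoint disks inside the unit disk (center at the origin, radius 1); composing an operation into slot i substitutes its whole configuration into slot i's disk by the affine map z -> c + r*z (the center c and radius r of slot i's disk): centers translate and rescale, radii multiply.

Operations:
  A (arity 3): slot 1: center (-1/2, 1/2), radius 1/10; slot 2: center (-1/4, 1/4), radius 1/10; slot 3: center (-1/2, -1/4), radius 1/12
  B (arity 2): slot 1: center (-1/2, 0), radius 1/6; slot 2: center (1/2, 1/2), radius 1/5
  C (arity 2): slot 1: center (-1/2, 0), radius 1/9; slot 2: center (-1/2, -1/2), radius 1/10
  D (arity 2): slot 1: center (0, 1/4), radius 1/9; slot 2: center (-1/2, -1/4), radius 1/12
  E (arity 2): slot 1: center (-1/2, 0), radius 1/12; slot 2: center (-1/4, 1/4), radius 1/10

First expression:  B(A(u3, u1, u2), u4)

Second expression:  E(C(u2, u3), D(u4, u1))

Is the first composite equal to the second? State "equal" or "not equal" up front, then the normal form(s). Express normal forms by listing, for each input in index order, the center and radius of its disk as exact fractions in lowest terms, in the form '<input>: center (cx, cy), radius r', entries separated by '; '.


Reducing the first expression gives u1: center (-13/24, 1/24), radius 1/60; u2: center (-7/12, -1/24), radius 1/72; u3: center (-7/12, 1/12), radius 1/60; u4: center (1/2, 1/2), radius 1/5
Reducing the second expression gives u1: center (-3/10, 9/40), radius 1/120; u2: center (-13/24, 0), radius 1/108; u3: center (-13/24, -1/24), radius 1/120; u4: center (-1/4, 11/40), radius 1/90
Distinct normal forms: not equal.

not equal — first u1: center (-13/24, 1/24), radius 1/60; u2: center (-7/12, -1/24), radius 1/72; u3: center (-7/12, 1/12), radius 1/60; u4: center (1/2, 1/2), radius 1/5, second u1: center (-3/10, 9/40), radius 1/120; u2: center (-13/24, 0), radius 1/108; u3: center (-13/24, -1/24), radius 1/120; u4: center (-1/4, 11/40), radius 1/90


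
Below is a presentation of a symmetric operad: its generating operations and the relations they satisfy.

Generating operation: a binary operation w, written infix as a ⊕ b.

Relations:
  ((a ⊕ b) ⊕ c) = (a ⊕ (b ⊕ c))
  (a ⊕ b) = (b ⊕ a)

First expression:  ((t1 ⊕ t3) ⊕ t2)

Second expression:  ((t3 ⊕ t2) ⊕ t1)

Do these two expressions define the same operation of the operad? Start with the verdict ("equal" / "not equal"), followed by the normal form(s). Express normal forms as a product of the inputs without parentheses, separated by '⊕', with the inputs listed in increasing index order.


equal; both compose to t1 ⊕ t2 ⊕ t3

Reducing the first expression gives t1 ⊕ t2 ⊕ t3
Reducing the second expression gives t1 ⊕ t2 ⊕ t3
The normal forms match — equal.


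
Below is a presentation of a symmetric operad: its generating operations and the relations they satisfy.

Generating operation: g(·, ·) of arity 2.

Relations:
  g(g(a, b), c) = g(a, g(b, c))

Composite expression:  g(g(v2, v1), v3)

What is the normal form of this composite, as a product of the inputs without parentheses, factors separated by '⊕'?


Associativity of g dissolves the nesting; only the v-input order survives.
g(v2, v1) spells out as v2 ⊕ v1
g(g(v2, v1), v3) spells out as v2 ⊕ v1 ⊕ v3

v2 ⊕ v1 ⊕ v3


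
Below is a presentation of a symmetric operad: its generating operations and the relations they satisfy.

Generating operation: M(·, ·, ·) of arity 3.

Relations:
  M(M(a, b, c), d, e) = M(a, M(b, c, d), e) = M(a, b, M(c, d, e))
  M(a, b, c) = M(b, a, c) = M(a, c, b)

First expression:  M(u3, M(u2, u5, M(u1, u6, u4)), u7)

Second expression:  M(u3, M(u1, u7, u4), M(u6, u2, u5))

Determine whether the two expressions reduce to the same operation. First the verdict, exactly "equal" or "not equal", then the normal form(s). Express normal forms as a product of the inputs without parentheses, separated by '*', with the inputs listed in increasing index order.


equal: each reduces to u1 * u2 * u3 * u4 * u5 * u6 * u7

Normal form of the first expression: u1 * u2 * u3 * u4 * u5 * u6 * u7
Normal form of the second expression: u1 * u2 * u3 * u4 * u5 * u6 * u7
The normal forms match — equal.


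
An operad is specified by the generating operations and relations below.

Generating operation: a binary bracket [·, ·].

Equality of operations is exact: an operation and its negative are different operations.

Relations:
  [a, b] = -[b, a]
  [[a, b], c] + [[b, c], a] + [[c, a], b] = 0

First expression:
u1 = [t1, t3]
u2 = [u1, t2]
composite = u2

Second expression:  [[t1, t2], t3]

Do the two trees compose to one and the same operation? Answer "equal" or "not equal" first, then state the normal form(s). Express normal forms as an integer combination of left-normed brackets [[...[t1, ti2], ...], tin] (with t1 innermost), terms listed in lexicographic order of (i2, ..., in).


not equal; the first gives [[t1, t3], t2] and the second [[t1, t2], t3]

Reducing the first expression gives [[t1, t3], t2]
Reducing the second expression gives [[t1, t2], t3]
The forms do not match — not equal.
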